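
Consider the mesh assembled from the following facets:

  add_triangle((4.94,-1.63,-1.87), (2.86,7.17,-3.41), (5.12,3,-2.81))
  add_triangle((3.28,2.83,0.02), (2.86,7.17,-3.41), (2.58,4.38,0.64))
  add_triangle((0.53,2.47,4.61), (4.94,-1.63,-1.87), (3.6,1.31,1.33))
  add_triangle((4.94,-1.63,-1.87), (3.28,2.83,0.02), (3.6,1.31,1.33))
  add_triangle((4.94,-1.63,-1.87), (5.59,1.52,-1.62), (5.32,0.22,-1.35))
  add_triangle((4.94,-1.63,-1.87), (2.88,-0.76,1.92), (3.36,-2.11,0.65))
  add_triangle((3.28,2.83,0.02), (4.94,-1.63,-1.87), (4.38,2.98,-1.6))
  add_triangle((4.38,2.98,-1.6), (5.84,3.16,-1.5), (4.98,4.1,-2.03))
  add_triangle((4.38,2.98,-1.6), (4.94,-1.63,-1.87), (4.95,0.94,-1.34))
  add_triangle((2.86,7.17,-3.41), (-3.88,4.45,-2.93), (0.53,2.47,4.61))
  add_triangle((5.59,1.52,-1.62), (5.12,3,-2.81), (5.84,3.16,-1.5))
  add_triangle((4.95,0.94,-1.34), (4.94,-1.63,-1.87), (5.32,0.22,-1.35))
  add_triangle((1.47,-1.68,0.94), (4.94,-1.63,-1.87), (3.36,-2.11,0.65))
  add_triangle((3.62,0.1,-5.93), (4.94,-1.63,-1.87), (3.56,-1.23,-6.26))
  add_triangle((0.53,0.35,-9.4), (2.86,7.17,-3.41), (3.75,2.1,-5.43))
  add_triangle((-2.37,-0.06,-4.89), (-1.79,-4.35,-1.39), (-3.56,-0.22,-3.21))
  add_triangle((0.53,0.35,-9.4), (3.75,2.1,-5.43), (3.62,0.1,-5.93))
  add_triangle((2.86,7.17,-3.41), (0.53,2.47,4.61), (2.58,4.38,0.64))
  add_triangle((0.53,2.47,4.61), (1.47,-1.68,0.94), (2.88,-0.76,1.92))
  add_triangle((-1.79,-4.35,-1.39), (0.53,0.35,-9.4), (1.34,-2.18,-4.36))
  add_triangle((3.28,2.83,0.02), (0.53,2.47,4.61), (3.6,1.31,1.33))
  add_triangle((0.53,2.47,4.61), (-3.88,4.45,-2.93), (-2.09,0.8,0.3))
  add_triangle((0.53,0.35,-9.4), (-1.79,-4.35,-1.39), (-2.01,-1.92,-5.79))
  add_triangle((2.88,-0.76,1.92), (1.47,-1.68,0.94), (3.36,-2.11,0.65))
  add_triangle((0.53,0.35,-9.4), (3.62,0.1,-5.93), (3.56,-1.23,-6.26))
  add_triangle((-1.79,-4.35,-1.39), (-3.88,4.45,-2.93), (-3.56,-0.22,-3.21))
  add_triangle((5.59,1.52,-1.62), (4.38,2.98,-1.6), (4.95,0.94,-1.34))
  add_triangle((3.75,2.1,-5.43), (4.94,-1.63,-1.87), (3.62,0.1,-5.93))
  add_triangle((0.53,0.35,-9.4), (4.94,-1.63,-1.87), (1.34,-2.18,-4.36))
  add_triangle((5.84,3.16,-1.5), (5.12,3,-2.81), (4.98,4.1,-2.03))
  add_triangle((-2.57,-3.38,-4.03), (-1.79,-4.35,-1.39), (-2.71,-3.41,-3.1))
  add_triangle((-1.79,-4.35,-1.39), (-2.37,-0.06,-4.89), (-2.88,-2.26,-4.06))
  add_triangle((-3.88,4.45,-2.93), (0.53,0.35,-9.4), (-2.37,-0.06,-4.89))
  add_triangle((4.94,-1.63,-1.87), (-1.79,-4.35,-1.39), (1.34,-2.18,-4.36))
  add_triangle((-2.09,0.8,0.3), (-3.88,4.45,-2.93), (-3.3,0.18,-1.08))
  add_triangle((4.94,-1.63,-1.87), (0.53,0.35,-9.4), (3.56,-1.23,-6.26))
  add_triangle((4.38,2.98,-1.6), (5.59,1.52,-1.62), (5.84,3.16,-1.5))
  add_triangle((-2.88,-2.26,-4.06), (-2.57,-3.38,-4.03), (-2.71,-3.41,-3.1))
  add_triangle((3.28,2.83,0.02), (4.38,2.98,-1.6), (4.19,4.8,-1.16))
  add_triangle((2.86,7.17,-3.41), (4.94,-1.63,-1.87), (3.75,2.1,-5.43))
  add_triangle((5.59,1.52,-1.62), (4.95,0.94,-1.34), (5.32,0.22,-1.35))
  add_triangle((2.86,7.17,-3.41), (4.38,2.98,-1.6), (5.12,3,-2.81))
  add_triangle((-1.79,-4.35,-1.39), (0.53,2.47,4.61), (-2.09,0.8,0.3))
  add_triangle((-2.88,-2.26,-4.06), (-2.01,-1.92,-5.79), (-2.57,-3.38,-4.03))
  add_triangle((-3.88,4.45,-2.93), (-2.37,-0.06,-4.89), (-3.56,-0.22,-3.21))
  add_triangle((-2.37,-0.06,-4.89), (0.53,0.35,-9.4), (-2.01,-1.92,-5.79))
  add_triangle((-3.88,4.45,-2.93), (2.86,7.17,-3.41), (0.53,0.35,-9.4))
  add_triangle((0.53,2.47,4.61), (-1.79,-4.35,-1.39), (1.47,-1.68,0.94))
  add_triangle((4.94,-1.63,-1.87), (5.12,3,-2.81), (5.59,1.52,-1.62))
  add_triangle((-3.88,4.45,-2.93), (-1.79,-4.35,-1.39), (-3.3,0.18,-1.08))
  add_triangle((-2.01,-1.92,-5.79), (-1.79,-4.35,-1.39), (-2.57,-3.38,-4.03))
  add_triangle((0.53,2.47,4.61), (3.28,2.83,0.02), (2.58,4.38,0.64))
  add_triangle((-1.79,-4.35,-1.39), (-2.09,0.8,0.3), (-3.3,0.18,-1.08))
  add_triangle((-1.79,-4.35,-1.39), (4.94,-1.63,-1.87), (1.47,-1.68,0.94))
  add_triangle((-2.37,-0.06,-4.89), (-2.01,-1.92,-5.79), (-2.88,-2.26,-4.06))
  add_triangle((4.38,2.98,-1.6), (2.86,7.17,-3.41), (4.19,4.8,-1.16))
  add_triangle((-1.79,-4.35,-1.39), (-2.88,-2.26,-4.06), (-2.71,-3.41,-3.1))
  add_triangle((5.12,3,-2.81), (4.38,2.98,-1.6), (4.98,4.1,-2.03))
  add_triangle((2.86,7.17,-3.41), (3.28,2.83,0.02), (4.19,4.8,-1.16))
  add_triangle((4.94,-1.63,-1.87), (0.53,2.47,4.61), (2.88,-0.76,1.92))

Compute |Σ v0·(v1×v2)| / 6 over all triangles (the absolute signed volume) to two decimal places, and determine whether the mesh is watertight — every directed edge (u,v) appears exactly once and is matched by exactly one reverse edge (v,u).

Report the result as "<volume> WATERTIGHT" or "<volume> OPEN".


Per-triangle v0·(v1×v2)/6:
  t1: +3.1615
  t2: +5.6406
  t3: +4.0296
  t4: +6.0790
  t5: +1.0321
  t6: +2.7828
  t7: +4.4098
  t8: -0.2039
  t9: -1.8219
  t10: +39.5344
  t11: +2.2306
  t12: -0.5383
  t13: +0.6571
  t14: +5.4432
  t15: +30.0678
  t16: +6.9133
  t17: +10.4208
  t18: +7.2389
  t19: +2.5899
  t20: +14.4018
  t21: +5.9625
  t22: +8.0861
  t23: +9.8613
  t24: +0.9626
  t25: +6.9243
  t26: +2.0534
  t27: +0.0325
  t28: +8.2546
  t29: +14.8277
  t30: +1.8771
  t31: +1.0763
  t32: -1.2107
  t33: +19.5270
  t34: +12.7138
  t35: +2.9202
  t36: -2.5421
  t37: -0.8051
  t38: +0.7221
  t39: +1.5715
  t40: +20.3960
  t41: +0.0355
  t42: +4.4184
  t43: +6.6856
  t44: +1.8677
  t45: +7.6897
  t46: +7.9658
  t47: +62.7777
  t48: +6.5077
  t49: +4.3304
  t50: +5.9358
  t51: +1.8162
  t52: +4.7376
  t53: +2.1036
  t54: +8.1215
  t55: +2.8089
  t56: +4.7790
  t57: -0.3202
  t58: -0.5627
  t59: +0.8276
  t60: +5.8014
Σ = +395.6073 → |volume| = 395.61

Directed edges: 180 total, each appears once with its reverse present → watertight.

395.61 WATERTIGHT


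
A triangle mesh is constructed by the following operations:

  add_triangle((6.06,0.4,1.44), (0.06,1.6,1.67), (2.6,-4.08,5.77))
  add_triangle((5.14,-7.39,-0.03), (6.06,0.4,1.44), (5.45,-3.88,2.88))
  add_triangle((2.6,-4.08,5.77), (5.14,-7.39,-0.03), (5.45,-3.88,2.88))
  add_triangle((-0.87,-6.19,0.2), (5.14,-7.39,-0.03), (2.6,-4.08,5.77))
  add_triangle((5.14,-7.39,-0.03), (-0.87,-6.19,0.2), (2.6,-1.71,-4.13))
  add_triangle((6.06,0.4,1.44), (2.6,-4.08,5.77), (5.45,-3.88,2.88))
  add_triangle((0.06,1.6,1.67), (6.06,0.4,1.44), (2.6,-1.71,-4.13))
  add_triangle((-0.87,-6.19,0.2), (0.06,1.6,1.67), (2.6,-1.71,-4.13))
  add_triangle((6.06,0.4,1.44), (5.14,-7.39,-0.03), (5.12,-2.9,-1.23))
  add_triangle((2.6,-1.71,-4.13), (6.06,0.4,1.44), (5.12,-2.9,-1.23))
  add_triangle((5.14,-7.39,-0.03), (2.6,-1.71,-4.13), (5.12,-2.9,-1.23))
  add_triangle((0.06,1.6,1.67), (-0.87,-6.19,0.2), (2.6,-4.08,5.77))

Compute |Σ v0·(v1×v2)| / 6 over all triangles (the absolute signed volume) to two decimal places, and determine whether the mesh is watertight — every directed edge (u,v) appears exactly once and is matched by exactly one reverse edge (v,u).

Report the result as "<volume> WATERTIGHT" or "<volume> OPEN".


Per-triangle v0·(v1×v2)/6:
  t1: +15.4153
  t2: +17.7316
  t3: +20.4571
  t4: +36.8195
  t5: +25.8905
  t6: +15.2563
  t7: +4.5069
  t8: -4.3331
  t9: +15.0074
  t10: +10.8773
  t11: +13.6409
  t12: +6.5958
Σ = +177.8654 → |volume| = 177.87

Directed edges: 36 total, each appears once with its reverse present → watertight.

177.87 WATERTIGHT


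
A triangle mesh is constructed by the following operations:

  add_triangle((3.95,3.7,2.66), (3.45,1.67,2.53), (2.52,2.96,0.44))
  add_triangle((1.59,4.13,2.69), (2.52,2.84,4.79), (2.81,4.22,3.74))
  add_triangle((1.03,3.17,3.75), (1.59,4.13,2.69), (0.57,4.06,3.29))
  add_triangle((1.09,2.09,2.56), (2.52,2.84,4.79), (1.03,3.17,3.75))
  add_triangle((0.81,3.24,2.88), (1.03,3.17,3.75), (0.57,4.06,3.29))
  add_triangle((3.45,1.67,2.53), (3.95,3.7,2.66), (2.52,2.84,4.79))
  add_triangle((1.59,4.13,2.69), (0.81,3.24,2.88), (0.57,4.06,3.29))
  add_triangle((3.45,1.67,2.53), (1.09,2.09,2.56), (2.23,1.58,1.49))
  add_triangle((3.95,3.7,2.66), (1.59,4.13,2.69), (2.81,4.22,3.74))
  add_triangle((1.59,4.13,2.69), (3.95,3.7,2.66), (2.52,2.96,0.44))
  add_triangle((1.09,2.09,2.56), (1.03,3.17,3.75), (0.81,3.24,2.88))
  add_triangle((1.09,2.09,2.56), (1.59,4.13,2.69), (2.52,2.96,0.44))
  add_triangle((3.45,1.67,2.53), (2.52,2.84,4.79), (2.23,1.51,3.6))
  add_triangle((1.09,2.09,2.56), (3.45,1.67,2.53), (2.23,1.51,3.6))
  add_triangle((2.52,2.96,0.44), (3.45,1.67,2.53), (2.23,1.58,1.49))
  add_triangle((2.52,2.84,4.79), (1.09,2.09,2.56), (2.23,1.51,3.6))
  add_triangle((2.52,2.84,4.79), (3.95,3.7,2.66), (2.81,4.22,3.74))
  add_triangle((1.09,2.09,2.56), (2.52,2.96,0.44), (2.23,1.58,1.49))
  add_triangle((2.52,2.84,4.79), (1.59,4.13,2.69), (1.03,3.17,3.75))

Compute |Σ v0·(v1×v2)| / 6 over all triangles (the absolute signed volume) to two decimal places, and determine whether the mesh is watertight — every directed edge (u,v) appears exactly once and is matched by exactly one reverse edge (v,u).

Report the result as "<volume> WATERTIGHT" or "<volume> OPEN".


Per-triangle v0·(v1×v2)/6:
  t1: +1.2107
  t2: +1.4254
  t3: +1.0674
  t4: -0.2366
  t5: -0.1831
  t6: +3.2451
  t7: -0.3318
  t8: -0.6373
  t9: +1.5194
  t10: +2.8243
  t11: -0.1956
  t12: -1.4313
  t13: +1.1019
  t14: -1.3291
  t15: -0.2598
  t16: -0.0255
  t17: +2.6499
  t18: -1.4087
  t19: +2.0403
Σ = +11.0456 → |volume| = 11.05

Directed edges: 57 total; 3 unmatched, e.g. (1.59,4.13,2.69)→(0.81,3.24,2.88) → open.

11.05 OPEN


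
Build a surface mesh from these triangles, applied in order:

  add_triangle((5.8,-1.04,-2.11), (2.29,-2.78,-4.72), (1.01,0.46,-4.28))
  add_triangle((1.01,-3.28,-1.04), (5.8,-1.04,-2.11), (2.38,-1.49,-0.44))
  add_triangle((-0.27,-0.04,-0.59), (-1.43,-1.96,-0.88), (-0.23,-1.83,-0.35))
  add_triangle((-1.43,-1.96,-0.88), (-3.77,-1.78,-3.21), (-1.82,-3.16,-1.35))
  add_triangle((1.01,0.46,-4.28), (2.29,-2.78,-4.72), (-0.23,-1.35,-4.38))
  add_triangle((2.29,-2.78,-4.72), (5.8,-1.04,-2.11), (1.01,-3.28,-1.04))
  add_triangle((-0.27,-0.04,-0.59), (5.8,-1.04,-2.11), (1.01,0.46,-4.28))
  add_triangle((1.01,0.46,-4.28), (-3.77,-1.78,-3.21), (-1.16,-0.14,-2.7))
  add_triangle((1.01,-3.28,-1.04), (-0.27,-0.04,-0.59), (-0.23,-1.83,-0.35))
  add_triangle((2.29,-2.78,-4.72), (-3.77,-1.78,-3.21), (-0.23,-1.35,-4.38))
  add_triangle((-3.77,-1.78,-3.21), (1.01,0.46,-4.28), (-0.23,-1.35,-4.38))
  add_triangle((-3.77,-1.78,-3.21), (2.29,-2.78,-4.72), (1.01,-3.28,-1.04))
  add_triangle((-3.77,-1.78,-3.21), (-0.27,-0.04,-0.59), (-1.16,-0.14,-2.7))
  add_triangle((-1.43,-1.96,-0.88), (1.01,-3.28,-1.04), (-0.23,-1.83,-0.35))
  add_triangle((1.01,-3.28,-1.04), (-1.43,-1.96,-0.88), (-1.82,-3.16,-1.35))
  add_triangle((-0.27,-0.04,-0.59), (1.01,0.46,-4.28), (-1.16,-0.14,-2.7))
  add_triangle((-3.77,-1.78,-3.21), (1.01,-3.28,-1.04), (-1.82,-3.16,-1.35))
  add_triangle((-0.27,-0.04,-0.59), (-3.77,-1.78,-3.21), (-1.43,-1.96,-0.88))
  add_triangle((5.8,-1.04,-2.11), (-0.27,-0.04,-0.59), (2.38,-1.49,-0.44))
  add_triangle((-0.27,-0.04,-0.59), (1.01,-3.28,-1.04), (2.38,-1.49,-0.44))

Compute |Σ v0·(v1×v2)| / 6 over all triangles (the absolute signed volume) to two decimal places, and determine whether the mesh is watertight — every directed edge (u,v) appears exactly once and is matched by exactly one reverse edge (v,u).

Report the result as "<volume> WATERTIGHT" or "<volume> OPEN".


Per-triangle v0·(v1×v2)/6:
  t1: +11.3702
  t2: +1.9669
  t3: -0.1694
  t4: +0.3268
  t5: +4.4907
  t6: +10.1032
  t7: -0.7609
  t8: +1.3348
  t9: -0.2860
  t10: +4.9488
  t11: +3.9649
  t12: +11.1350
  t13: +0.0019
  t14: +0.3681
  t15: -0.0078
  t16: -0.0070
  t17: +3.2179
  t18: -0.2722
  t19: -0.7438
  t20: -0.6013
Σ = +50.3808 → |volume| = 50.38

Directed edges: 60 total, each appears once with its reverse present → watertight.

50.38 WATERTIGHT


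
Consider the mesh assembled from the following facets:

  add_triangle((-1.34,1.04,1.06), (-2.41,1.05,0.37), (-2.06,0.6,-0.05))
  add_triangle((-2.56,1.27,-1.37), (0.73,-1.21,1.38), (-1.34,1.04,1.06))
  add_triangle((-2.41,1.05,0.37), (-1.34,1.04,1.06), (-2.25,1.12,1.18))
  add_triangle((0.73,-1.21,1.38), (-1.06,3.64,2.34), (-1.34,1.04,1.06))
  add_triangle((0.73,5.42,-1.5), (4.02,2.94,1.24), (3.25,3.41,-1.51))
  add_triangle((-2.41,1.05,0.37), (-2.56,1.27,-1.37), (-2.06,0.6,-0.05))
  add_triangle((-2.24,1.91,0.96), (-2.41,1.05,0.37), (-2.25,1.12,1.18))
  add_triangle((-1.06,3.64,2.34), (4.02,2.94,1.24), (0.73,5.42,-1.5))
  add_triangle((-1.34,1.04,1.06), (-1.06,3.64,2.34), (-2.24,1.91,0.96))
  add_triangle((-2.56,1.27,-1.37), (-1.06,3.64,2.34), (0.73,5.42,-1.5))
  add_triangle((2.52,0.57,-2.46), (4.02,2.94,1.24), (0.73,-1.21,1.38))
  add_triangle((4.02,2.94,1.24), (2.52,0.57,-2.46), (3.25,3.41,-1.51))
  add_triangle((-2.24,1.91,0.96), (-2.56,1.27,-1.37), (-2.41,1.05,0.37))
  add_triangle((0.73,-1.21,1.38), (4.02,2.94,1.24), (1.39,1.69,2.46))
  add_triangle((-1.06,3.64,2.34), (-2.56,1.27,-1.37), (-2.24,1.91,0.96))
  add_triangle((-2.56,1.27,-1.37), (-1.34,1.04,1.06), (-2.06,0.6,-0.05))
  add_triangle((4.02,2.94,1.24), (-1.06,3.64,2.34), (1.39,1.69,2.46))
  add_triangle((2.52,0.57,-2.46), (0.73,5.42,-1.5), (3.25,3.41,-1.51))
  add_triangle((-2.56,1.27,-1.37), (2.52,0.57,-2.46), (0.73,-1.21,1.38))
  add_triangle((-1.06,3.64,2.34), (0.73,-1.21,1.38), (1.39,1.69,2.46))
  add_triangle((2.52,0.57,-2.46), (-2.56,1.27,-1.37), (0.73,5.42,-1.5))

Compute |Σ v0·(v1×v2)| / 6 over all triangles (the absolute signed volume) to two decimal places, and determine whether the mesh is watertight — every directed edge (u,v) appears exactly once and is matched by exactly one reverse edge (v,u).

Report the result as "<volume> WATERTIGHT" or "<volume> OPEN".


67.99 OPEN

Per-triangle v0·(v1×v2)/6:
  t1: +0.0350
  t2: +0.8013
  t3: -0.1050
  t4: +1.4474
  t5: +7.0310
  t6: +0.2334
  t7: +0.2785
  t8: +13.8343
  t9: +0.5684
  t10: +9.6845
  t11: +4.7674
  t12: +4.3838
  t13: +0.6997
  t14: +2.8944
  t15: +1.8775
  t16: -0.4884
  t17: +4.8055
  t18: +4.5541
  t19: +0.6094
  t20: +2.1492
  t21: +7.9277
Σ = +67.9890 → |volume| = 67.99

Directed edges: 63 total; 3 unmatched, e.g. (-1.34,1.04,1.06)→(-2.25,1.12,1.18) → open.


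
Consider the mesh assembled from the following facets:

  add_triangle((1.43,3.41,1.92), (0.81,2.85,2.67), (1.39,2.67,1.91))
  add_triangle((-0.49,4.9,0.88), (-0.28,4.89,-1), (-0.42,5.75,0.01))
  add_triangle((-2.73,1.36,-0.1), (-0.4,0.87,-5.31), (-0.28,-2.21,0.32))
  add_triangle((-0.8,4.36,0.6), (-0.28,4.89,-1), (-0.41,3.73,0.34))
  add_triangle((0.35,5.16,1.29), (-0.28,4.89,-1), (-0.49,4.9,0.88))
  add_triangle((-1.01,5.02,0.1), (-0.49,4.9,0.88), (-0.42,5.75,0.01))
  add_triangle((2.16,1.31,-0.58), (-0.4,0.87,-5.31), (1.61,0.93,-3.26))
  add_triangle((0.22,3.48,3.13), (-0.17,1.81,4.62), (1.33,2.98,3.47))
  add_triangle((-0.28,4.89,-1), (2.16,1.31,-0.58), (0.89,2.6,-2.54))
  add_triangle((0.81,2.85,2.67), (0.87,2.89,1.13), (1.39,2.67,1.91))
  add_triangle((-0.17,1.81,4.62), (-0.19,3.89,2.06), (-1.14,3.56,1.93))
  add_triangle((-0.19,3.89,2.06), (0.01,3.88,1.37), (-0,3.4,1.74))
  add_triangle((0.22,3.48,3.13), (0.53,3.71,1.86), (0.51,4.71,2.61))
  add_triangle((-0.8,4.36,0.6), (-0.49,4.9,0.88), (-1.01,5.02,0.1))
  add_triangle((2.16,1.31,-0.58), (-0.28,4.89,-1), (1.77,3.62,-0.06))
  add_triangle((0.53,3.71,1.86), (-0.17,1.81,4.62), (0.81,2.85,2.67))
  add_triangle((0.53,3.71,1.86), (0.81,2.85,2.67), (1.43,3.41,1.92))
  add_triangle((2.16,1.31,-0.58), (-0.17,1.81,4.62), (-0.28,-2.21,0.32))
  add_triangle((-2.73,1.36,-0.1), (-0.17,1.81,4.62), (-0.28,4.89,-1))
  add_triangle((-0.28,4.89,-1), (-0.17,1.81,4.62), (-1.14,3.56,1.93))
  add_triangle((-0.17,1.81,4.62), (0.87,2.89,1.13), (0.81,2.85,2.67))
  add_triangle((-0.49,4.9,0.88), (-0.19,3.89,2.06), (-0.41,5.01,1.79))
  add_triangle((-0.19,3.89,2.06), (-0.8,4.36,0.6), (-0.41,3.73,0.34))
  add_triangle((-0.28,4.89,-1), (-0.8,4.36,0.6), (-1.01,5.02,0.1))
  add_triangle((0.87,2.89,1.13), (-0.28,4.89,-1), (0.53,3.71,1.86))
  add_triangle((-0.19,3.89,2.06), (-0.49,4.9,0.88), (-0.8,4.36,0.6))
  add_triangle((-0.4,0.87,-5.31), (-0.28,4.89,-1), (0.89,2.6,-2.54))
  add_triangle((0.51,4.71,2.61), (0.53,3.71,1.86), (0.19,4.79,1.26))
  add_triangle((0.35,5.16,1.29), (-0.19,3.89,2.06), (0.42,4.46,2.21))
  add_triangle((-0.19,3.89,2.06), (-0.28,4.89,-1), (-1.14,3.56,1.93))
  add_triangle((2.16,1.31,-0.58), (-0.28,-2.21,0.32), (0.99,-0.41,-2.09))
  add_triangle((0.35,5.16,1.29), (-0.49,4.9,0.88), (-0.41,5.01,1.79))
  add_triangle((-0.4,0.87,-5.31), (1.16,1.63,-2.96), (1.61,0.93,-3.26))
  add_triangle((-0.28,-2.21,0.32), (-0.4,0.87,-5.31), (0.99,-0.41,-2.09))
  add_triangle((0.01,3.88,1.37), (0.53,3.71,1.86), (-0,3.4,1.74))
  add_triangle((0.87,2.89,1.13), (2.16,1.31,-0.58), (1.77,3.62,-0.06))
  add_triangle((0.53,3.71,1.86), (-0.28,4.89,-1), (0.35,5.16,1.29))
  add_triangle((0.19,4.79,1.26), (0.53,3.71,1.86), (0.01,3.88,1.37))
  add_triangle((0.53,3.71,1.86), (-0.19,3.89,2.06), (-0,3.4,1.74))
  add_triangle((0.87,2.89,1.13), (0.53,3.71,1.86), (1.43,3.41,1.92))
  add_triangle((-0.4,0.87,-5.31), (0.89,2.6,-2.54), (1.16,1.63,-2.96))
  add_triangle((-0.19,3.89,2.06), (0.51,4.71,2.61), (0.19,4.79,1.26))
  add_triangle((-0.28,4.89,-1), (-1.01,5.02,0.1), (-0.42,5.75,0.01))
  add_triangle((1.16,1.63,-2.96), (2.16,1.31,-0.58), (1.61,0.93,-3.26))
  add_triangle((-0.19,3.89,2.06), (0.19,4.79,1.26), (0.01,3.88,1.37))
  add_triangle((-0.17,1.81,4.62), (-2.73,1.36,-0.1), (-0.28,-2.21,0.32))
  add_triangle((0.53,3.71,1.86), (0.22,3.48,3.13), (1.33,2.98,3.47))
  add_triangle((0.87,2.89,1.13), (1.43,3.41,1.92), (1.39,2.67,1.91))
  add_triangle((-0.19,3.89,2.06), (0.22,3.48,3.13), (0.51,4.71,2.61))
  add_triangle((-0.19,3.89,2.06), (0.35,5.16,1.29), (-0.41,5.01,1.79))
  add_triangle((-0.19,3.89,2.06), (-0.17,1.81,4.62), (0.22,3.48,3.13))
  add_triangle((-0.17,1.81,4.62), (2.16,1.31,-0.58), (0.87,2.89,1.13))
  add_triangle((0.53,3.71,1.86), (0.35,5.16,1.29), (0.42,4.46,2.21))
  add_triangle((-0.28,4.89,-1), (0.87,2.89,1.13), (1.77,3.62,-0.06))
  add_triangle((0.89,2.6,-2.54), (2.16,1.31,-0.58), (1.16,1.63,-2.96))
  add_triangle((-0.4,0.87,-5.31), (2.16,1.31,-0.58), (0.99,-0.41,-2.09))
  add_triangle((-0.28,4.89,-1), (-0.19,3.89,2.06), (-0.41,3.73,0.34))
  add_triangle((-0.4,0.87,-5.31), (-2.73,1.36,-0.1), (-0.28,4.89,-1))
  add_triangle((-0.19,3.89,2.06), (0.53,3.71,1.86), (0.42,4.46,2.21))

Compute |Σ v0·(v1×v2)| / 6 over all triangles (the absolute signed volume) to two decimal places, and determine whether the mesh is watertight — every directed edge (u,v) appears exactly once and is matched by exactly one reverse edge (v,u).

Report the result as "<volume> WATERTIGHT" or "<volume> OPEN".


74.96 OPEN

Per-triangle v0·(v1×v2)/6:
  t1: +0.2527
  t2: -0.0632
  t3: +5.5600
  t4: -0.2559
  t5: +1.3903
  t6: +0.5257
  t7: -1.2231
  t8: +2.1114
  t9: +3.3939
  t10: -0.4593
  t11: +2.2911
  t12: -0.0659
  t13: +0.0969
  t14: +0.1623
  t15: +1.7421
  t16: +1.2537
  t17: +0.6712
  t18: +3.5283
  t19: +10.7765
  t20: -3.6636
  t21: -0.4453
  t22: -0.0435
  t23: -0.3700
  t24: -0.3731
  t25: +1.1686
  t26: +0.3750
  t27: +4.9184
  t28: +0.1909
  t29: +0.5373
  t30: +2.2496
  t31: +1.4288
  t32: +0.6026
  t33: +1.3958
  t34: +2.3935
  t35: -0.1847
  t36: +0.8969
  t37: +0.0415
  t38: -0.2083
  t39: -0.0166
  t40: +0.2454
  t41: +1.5771
  t42: +0.6443
  t43: +0.6150
  t44: +0.9874
  t45: +0.0231
  t46: +5.2048
  t47: +1.1132
  t48: -0.0026
  t49: +0.5883
  t50: +0.4915
  t51: +0.9938
  t52: +2.9511
  t53: +0.1679
  t54: +2.1993
  t55: +1.1969
  t56: +2.7012
  t57: -0.4865
  t58: +11.1438
  t59: +0.0267
Σ = +74.9643 → |volume| = 74.96

Directed edges: 177 total; 3 unmatched, e.g. (-0.17,1.81,4.62)→(1.33,2.98,3.47) → open.


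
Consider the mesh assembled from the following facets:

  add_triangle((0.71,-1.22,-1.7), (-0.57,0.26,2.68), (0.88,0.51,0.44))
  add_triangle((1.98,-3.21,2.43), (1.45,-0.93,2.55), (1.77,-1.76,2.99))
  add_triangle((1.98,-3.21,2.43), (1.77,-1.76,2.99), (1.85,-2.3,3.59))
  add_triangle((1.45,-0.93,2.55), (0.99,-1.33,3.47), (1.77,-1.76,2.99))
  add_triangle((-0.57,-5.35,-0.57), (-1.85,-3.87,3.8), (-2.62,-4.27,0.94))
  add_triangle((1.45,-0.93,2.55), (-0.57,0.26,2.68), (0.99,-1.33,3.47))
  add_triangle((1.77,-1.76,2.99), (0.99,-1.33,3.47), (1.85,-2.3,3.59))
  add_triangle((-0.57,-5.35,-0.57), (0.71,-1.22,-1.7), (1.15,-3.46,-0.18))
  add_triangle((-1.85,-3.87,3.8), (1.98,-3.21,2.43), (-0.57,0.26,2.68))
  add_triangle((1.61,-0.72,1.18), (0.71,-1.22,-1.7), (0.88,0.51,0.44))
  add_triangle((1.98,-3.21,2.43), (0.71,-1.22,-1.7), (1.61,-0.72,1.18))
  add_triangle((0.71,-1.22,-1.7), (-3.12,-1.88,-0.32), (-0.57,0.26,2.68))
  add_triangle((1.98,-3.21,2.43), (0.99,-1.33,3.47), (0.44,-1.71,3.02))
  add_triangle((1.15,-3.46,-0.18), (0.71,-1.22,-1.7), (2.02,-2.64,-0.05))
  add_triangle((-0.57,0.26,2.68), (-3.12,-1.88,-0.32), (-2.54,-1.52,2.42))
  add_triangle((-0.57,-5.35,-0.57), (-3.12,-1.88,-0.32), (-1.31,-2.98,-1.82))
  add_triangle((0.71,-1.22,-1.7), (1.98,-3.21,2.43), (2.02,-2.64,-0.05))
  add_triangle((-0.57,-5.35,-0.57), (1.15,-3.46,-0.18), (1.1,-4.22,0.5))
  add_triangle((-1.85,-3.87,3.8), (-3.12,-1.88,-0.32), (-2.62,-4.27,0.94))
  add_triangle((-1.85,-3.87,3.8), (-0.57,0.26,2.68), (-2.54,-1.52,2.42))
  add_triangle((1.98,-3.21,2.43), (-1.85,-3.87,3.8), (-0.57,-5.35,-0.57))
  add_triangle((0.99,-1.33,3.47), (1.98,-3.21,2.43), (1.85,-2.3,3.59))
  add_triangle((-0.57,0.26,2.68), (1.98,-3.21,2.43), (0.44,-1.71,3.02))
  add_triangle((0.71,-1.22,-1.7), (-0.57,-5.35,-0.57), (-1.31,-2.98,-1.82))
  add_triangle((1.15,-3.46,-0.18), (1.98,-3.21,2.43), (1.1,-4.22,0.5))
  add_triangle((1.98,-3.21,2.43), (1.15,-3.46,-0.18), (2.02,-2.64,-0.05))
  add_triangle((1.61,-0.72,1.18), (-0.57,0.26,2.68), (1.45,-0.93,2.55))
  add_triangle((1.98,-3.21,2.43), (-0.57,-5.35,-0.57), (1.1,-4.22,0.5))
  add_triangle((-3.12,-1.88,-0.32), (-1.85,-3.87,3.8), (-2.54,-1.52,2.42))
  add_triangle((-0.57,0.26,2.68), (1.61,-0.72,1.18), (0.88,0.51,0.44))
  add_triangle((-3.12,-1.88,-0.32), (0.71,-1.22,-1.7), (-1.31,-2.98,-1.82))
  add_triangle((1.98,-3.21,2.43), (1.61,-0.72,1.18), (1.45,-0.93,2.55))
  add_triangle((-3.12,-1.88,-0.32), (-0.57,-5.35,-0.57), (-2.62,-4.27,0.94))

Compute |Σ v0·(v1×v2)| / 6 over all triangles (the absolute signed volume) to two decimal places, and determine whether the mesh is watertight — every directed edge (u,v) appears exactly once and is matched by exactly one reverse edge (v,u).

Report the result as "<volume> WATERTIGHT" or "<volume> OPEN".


Per-triangle v0·(v1×v2)/6:
  t1: -0.5315
  t2: +0.1013
  t3: +0.2945
  t4: +0.2817
  t5: +6.3437
  t6: +0.5744
  t7: +0.1968
  t8: +2.2673
  t9: +6.3306
  t10: +0.5880
  t11: +1.6220
  t12: -1.7902
  t13: +0.9667
  t14: +1.0936
  t15: +0.8262
  t16: +3.8057
  t17: -0.5962
  t18: +1.0252
  t19: +3.8517
  t20: +3.0179
  t21: +12.2749
  t22: +0.4006
  t23: -0.5680
  t24: +2.5148
  t25: +0.8320
  t26: +1.6651
  t27: +0.2361
  t28: +1.8641
  t29: +3.8623
  t30: +0.7513
  t31: +0.5751
  t32: +0.8537
  t33: +3.8627
Σ = +59.3938 → |volume| = 59.39

Directed edges: 99 total; 3 unmatched, e.g. (-0.57,0.26,2.68)→(0.99,-1.33,3.47) → open.

59.39 OPEN


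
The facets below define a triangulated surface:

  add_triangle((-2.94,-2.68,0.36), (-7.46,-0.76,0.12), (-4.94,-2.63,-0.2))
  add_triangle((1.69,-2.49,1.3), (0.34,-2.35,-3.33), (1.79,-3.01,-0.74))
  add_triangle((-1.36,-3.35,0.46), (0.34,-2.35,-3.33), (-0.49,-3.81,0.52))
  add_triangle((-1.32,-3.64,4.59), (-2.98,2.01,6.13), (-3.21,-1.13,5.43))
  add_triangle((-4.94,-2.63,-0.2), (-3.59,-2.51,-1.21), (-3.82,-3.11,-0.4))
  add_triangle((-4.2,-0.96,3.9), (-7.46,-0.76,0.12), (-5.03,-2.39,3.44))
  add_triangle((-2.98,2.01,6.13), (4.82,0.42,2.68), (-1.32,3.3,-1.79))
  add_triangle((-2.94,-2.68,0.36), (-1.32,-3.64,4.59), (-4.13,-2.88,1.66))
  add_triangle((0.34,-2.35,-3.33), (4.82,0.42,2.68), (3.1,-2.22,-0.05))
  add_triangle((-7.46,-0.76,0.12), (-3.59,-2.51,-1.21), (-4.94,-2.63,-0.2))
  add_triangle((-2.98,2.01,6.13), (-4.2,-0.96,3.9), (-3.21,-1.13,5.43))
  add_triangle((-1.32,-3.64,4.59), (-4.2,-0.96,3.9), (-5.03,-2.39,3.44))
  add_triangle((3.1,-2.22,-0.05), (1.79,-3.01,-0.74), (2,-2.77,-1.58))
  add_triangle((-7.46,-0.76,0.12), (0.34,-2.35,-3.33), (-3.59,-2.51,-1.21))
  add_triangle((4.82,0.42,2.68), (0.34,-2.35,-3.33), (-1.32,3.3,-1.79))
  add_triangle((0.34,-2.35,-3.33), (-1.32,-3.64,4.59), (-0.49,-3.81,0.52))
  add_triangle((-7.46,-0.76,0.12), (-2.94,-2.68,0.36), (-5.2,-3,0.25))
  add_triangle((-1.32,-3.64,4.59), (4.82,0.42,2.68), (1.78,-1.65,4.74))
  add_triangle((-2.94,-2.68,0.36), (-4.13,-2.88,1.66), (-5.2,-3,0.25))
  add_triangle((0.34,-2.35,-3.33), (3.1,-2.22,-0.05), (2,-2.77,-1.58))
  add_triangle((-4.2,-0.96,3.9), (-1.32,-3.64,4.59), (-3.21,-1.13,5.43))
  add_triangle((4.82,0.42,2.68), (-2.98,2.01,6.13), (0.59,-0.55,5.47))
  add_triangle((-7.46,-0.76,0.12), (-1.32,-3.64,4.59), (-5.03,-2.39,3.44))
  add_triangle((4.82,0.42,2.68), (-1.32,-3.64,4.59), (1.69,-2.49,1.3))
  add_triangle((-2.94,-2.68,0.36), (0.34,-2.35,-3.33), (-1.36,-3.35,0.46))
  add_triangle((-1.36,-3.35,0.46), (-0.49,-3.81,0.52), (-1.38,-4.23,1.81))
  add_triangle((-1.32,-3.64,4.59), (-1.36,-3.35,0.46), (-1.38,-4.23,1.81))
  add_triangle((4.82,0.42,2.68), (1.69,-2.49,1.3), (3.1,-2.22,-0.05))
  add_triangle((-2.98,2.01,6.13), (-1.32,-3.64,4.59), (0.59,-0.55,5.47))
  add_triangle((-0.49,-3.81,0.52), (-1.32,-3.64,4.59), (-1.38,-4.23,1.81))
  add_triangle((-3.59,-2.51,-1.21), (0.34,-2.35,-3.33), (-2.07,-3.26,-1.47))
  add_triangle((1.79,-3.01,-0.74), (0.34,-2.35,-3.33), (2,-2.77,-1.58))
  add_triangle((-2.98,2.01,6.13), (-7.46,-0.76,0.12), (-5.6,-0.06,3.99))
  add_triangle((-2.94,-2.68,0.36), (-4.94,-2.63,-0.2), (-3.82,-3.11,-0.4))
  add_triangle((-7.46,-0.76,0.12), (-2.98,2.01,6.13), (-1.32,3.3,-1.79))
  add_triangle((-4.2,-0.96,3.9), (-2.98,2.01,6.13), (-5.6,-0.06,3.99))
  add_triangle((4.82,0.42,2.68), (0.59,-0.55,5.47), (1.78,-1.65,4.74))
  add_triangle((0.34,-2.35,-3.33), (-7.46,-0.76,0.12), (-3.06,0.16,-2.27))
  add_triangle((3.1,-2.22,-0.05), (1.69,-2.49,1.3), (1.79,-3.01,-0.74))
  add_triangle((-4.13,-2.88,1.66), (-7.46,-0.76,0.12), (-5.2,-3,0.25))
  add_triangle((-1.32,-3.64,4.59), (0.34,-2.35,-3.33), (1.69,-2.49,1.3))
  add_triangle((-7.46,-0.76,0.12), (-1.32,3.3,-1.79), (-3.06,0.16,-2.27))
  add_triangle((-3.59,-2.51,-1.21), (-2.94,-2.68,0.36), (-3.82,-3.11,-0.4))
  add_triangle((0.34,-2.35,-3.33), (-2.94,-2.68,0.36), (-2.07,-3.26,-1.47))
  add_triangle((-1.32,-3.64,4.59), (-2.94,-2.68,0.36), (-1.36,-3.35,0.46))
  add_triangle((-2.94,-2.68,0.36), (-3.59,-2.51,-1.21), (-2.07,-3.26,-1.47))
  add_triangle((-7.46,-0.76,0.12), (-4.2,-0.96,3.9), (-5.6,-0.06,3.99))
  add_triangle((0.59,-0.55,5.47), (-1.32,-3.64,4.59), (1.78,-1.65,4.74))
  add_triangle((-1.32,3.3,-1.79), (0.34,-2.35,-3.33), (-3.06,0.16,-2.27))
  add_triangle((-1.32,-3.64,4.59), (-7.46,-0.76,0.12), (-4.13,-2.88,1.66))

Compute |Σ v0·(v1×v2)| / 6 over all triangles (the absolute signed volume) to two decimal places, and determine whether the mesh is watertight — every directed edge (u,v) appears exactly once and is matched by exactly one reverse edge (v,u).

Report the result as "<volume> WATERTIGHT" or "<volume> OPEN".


Per-triangle v0·(v1×v2)/6:
  t1: +1.6540
  t2: +0.7255
  t3: +2.1529
  t4: +5.7077
  t5: +0.8225
  t6: +6.7242
  t7: +23.2882
  t8: +3.2981
  t9: +3.6489
  t10: +2.6072
  t11: +5.5468
  t12: +5.7968
  t13: +0.8904
  t14: +5.1046
  t15: +11.6729
  t16: -0.3055
  t17: -0.4681
  t18: +2.8996
  t19: +1.1519
  t20: +0.6133
  t21: +4.7902
  t22: +13.1374
  t23: +3.9752
  t24: +10.2589
  t25: +3.7828
  t26: +0.7258
  t27: +0.6619
  t28: +4.4785
  t29: +14.8971
  t30: +1.5061
  t31: +2.5403
  t32: +0.9639
  t33: +7.3579
  t34: +0.6497
  t35: +31.1818
  t36: +5.1513
  t37: +5.6445
  t38: +8.8262
  t39: +1.6553
  t40: +4.3857
  t41: +8.5691
  t42: +8.8412
  t43: -0.0234
  t44: +0.0339
  t45: +4.2287
  t46: +1.7538
  t47: +5.0128
  t48: +5.6181
  t49: +6.8672
  t50: +7.0242
Σ = +258.0278 → |volume| = 258.03

Directed edges: 150 total, each appears once with its reverse present → watertight.

258.03 WATERTIGHT


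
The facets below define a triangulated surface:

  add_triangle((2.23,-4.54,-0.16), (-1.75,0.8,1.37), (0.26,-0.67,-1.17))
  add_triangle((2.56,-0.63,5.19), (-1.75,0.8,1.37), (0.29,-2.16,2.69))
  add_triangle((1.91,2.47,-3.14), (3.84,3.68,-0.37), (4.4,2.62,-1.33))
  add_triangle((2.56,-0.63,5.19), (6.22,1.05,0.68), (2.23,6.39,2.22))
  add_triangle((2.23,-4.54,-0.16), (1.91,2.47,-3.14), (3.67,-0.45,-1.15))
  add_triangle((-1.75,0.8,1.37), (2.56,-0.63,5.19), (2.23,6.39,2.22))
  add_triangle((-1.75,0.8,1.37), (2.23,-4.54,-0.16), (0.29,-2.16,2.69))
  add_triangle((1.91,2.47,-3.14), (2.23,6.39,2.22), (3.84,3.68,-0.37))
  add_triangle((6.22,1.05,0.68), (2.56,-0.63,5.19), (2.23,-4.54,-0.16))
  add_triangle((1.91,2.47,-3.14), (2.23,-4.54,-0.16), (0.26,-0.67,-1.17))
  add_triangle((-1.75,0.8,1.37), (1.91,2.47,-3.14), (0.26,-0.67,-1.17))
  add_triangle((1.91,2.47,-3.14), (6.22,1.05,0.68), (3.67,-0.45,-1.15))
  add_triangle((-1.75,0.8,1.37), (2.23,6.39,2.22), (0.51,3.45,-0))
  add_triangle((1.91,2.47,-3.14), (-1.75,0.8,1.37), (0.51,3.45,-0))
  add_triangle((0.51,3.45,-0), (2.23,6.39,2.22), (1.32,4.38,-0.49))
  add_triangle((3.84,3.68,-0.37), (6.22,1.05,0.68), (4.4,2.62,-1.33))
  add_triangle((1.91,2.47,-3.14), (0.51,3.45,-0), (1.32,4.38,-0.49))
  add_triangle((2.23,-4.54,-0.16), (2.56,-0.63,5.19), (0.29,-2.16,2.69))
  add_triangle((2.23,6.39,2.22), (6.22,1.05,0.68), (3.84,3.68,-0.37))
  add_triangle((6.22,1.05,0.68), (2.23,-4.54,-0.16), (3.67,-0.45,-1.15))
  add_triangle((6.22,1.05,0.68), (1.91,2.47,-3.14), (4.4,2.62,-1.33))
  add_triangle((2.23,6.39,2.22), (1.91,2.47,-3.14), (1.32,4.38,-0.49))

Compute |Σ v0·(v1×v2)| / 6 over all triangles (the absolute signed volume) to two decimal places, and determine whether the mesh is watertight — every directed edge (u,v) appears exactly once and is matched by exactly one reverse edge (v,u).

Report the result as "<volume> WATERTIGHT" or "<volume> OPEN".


Per-triangle v0·(v1×v2)/6:
  t1: +1.2473
  t2: +4.7138
  t3: +3.3915
  t4: +32.7860
  t5: +5.7414
  t6: +14.9221
  t7: +2.0576
  t8: +9.0424
  t9: +25.4702
  t10: +2.8779
  t11: +1.2068
  t12: +7.1665
  t13: +3.3974
  t14: +2.1562
  t15: +1.2206
  t16: +4.1549
  t17: +0.7790
  t18: +7.7511
  t19: +11.1348
  t20: +7.4584
  t21: +2.4851
  t22: +3.1333
Σ = +154.2943 → |volume| = 154.29

Directed edges: 66 total, each appears once with its reverse present → watertight.

154.29 WATERTIGHT


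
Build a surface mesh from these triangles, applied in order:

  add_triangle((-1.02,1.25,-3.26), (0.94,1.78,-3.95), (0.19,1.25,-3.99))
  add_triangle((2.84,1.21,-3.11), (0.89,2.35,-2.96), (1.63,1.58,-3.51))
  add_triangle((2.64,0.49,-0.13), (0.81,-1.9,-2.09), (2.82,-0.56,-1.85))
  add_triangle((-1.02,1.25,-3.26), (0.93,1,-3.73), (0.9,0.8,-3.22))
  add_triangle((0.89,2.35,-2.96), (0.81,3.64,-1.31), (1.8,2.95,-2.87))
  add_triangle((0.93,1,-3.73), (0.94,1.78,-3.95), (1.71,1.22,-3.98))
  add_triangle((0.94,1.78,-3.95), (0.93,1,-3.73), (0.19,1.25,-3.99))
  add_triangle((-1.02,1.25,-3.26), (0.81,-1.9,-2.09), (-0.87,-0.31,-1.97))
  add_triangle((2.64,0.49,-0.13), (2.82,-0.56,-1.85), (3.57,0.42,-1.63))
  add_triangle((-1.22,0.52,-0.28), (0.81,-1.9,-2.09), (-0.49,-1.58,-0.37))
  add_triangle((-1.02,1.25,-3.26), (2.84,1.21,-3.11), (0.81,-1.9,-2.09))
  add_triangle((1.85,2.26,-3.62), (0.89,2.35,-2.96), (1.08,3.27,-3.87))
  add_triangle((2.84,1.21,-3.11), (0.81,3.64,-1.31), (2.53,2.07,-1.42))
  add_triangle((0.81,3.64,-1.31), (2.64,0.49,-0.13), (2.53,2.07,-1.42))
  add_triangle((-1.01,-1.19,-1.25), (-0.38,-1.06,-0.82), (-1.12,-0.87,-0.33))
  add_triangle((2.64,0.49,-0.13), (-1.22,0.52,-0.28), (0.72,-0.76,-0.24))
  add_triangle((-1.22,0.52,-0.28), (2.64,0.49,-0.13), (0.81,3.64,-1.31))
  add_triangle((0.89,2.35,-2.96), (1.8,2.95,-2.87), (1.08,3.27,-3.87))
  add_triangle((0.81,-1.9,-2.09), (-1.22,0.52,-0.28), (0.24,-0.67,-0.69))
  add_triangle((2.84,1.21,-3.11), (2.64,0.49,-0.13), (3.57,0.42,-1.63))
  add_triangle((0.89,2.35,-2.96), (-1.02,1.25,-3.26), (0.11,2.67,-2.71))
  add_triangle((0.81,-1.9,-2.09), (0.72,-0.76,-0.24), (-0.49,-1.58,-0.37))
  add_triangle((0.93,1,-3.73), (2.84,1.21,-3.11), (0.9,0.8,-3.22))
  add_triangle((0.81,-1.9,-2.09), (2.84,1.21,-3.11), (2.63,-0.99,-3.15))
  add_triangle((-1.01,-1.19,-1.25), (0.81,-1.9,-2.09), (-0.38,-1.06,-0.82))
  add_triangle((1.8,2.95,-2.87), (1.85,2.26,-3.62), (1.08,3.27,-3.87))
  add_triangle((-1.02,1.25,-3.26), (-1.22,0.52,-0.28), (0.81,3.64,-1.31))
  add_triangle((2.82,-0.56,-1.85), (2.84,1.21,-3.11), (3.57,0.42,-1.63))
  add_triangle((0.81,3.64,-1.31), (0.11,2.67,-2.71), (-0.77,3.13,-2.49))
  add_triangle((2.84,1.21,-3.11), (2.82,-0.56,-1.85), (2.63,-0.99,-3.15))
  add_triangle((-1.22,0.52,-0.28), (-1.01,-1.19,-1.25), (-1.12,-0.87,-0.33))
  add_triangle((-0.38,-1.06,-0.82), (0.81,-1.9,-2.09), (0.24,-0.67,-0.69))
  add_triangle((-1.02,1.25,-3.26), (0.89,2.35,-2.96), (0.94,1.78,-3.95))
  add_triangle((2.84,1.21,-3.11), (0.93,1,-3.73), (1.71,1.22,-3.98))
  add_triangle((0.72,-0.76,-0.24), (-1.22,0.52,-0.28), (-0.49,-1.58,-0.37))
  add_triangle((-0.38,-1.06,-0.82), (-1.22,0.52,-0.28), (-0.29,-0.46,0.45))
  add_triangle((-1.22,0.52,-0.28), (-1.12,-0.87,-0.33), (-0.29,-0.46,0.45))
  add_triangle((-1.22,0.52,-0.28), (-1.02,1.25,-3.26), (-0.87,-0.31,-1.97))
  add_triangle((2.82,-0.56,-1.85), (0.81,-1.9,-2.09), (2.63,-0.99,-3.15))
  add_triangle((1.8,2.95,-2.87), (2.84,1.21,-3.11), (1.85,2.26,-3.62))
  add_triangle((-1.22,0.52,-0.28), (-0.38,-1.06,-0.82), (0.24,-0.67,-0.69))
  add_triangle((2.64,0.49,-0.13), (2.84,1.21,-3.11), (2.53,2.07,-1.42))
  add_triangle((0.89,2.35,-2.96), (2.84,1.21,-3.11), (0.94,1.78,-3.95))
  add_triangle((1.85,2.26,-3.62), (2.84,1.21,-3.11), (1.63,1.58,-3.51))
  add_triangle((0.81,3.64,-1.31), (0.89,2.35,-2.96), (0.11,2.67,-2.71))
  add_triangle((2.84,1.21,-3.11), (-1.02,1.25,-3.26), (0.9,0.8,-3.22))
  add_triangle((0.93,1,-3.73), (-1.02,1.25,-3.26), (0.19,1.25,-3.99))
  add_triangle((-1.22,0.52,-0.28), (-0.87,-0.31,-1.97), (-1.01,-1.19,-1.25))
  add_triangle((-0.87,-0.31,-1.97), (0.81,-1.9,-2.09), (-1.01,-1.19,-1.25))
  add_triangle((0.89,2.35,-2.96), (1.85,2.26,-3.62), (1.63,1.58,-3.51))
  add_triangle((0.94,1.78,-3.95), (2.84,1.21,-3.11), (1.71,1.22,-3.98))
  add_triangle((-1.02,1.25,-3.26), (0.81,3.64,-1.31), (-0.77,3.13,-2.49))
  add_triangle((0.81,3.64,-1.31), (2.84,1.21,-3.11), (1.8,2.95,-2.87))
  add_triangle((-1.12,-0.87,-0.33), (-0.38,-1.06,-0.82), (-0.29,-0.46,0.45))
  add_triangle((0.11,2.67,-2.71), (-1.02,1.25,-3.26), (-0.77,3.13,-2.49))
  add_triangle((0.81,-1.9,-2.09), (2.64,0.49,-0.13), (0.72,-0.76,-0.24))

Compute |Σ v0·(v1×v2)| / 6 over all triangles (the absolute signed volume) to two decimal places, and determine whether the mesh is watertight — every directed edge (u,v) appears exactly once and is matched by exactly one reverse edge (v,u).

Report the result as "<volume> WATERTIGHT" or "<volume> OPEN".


Per-triangle v0·(v1×v2)/6:
  t1: +0.5384
  t2: -0.7770
  t3: +0.5664
  t4: +0.0494
  t5: +1.0641
  t6: +0.3259
  t7: +0.3557
  t8: +1.2196
  t9: +0.5106
  t10: +0.7464
  t11: +5.6106
  t12: +0.0489
  t13: +2.3049
  t14: +1.0947
  t15: +0.0824
  t16: -0.2009
  t17: -0.1050
  t18: -0.1190
  t19: -0.0272
  t20: +0.7540
  t21: +0.9769
  t22: +0.3912
  t23: +0.1039
  t24: +0.9149
  t25: +0.1507
  t26: +0.7991
  t27: +2.2040
  t28: +1.2553
  t29: +1.1556
  t30: +1.4619
  t31: +0.2549
  t32: +0.0074
  t33: +1.1745
  t34: +0.0285
  t35: -0.1237
  t36: -0.2153
  t37: +0.1502
  t38: +0.7123
  t39: +0.8219
  t40: +1.0211
  t41: -0.1005
  t42: +1.7023
  t43: +1.4281
  t44: +0.5336
  t45: +1.0105
  t46: -0.9187
  t47: +0.0173
  t48: +0.4424
  t49: +0.8014
  t50: +0.2793
  t51: +0.6967
  t52: -1.4263
  t53: +0.9648
  t54: +0.1075
  t55: +1.1241
  t56: +0.6216
Σ = +34.5721 → |volume| = 34.57

Directed edges: 168 total, each appears once with its reverse present → watertight.

34.57 WATERTIGHT


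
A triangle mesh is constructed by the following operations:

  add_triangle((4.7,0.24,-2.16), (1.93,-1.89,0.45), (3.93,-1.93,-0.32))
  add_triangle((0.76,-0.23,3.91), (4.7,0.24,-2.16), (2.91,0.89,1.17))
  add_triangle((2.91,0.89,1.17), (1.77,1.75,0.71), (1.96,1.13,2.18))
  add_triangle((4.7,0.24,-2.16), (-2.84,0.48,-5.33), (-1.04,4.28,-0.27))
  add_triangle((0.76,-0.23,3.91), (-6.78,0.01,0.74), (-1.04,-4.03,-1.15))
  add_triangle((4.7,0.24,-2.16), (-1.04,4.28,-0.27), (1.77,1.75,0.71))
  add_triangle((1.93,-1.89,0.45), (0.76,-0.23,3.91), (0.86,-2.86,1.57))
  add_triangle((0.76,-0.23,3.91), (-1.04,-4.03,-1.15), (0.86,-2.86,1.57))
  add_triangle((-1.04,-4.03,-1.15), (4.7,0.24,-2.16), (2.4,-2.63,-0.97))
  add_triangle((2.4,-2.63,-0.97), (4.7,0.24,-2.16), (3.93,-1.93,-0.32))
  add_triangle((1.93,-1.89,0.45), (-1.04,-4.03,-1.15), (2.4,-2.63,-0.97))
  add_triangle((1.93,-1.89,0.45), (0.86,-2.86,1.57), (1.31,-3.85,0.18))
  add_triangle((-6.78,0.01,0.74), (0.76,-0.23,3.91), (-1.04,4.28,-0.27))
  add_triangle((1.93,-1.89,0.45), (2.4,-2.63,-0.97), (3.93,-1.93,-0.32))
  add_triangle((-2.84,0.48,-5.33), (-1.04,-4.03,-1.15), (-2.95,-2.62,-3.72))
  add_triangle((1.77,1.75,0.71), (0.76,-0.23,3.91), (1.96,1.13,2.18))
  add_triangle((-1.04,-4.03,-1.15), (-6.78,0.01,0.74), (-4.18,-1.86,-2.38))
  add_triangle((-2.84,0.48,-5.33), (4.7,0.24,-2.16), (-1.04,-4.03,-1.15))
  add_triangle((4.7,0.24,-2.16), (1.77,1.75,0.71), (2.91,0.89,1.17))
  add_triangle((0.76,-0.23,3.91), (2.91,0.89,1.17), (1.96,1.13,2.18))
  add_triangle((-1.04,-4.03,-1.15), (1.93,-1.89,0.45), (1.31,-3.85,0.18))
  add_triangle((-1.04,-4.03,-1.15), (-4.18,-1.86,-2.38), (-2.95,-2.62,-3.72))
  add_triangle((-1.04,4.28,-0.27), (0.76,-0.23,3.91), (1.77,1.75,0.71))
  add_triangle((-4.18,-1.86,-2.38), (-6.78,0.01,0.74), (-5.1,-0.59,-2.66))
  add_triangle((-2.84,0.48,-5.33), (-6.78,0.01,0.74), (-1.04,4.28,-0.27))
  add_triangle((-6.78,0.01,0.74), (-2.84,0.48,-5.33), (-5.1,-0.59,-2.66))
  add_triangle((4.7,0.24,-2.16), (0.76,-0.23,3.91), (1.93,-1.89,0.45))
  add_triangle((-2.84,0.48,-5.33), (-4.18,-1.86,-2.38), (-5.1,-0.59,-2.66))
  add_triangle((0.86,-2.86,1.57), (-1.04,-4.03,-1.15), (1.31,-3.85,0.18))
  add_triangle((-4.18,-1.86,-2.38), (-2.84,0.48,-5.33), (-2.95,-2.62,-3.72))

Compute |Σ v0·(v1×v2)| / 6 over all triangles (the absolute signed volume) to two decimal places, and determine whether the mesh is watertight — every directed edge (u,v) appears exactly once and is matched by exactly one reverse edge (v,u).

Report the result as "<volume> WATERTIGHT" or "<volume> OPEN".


192.60 WATERTIGHT

Per-triangle v0·(v1×v2)/6:
  t1: -0.0835
  t2: +3.0016
  t3: +0.8164
  t4: +22.1554
  t5: +18.5172
  t6: +6.1434
  t7: +2.6494
  t8: +2.9541
  t9: +3.9244
  t10: +2.9824
  t11: +2.4023
  t12: +1.2123
  t13: +19.2054
  t14: +1.0552
  t15: +2.4324
  t16: +0.4556
  t17: +10.2563
  t18: +21.4672
  t19: +2.3749
  t20: +1.2397
  t21: +0.5457
  t22: +4.5625
  t23: +5.6880
  t24: +4.8681
  t25: +27.0612
  t26: +5.5376
  t27: +6.3532
  t28: +4.6402
  t29: +2.3194
  t30: +5.8602
Σ = +192.5983 → |volume| = 192.60

Directed edges: 90 total, each appears once with its reverse present → watertight.


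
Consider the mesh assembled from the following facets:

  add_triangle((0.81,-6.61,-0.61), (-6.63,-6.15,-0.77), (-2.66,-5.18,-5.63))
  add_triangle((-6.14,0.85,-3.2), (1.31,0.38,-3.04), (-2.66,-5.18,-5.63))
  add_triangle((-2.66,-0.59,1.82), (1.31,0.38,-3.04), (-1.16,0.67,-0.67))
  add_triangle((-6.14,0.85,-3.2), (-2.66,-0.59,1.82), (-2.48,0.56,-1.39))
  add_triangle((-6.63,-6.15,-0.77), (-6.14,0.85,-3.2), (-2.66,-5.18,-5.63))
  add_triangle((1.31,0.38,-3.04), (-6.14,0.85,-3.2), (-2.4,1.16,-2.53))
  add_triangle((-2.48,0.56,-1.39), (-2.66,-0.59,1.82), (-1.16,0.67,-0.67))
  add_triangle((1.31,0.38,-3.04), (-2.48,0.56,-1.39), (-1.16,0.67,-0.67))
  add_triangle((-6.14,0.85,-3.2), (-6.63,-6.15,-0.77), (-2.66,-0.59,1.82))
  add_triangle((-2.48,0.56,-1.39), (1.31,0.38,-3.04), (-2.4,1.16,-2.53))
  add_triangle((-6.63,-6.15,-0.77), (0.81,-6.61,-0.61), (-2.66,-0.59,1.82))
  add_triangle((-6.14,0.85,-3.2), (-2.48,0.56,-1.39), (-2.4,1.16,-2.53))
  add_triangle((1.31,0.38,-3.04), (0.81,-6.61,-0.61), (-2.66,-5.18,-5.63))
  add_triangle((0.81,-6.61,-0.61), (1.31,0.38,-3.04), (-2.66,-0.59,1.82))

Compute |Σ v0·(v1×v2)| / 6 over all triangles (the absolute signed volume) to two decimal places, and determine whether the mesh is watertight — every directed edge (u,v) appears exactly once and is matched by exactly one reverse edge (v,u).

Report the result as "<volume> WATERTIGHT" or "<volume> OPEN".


Per-triangle v0·(v1×v2)/6:
  t1: +41.1728
  t2: +23.5744
  t3: -0.8232
  t4: +0.6153
  t5: +45.9402
  t6: +2.4186
  t7: +0.5487
  t8: +0.6310
  t9: +20.5572
  t10: -0.6332
  t11: +15.8567
  t12: +0.2011
  t13: +18.8612
  t14: -6.4549
Σ = +162.4659 → |volume| = 162.47

Directed edges: 42 total, each appears once with its reverse present → watertight.

162.47 WATERTIGHT
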